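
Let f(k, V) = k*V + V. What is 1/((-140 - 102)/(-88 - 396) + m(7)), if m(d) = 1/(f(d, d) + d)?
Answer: 126/65 ≈ 1.9385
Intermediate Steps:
f(k, V) = V + V*k (f(k, V) = V*k + V = V + V*k)
m(d) = 1/(d + d*(1 + d)) (m(d) = 1/(d*(1 + d) + d) = 1/(d + d*(1 + d)))
1/((-140 - 102)/(-88 - 396) + m(7)) = 1/((-140 - 102)/(-88 - 396) + 1/(7*(2 + 7))) = 1/(-242/(-484) + (1/7)/9) = 1/(-242*(-1/484) + (1/7)*(1/9)) = 1/(1/2 + 1/63) = 1/(65/126) = 126/65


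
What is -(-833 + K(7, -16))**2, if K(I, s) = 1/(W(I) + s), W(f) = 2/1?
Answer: -136025569/196 ≈ -6.9401e+5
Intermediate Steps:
W(f) = 2 (W(f) = 2*1 = 2)
K(I, s) = 1/(2 + s)
-(-833 + K(7, -16))**2 = -(-833 + 1/(2 - 16))**2 = -(-833 + 1/(-14))**2 = -(-833 - 1/14)**2 = -(-11663/14)**2 = -1*136025569/196 = -136025569/196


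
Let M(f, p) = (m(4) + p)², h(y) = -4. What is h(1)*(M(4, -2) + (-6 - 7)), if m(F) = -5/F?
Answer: 39/4 ≈ 9.7500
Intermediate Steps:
M(f, p) = (-5/4 + p)²
h(1)*(M(4, -2) + (-6 - 7)) = -4*((-5 + 4*(-2))²/16 + (-6 - 7)) = -4*((-5 - 8)²/16 - 13) = -4*((1/16)*(-13)² - 13) = -4*((1/16)*169 - 13) = -4*(169/16 - 13) = -4*(-39/16) = 39/4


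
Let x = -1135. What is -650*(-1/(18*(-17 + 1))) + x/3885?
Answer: -95071/37296 ≈ -2.5491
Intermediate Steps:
-650*(-1/(18*(-17 + 1))) + x/3885 = -650*(-1/(18*(-17 + 1))) - 1135/3885 = -650/((-18*(-16))) - 1135*1/3885 = -650/288 - 227/777 = -650*1/288 - 227/777 = -325/144 - 227/777 = -95071/37296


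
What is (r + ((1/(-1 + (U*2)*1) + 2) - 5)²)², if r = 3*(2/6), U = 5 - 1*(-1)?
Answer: 1311025/14641 ≈ 89.545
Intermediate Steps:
U = 6 (U = 5 + 1 = 6)
r = 1 (r = 3*(2*(⅙)) = 3*(⅓) = 1)
(r + ((1/(-1 + (U*2)*1) + 2) - 5)²)² = (1 + ((1/(-1 + (6*2)*1) + 2) - 5)²)² = (1 + ((1/(-1 + 12*1) + 2) - 5)²)² = (1 + ((1/(-1 + 12) + 2) - 5)²)² = (1 + ((1/11 + 2) - 5)²)² = (1 + (23/11 - 5)²)² = (1 + (-32/11)²)² = (1 + 1024/121)² = (1145/121)² = 1311025/14641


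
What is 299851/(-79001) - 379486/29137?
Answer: -38716532073/2301852137 ≈ -16.820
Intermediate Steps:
299851/(-79001) - 379486/29137 = 299851*(-1/79001) - 379486*1/29137 = -299851/79001 - 379486/29137 = -38716532073/2301852137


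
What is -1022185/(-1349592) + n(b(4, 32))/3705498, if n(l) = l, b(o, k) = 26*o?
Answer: 631307471783/833485076136 ≈ 0.75743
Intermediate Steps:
-1022185/(-1349592) + n(b(4, 32))/3705498 = -1022185/(-1349592) + (26*4)/3705498 = -1022185*(-1/1349592) + 104*(1/3705498) = 1022185/1349592 + 52/1852749 = 631307471783/833485076136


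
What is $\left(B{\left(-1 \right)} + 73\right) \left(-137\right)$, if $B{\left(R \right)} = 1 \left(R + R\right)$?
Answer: $-9727$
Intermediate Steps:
$B{\left(R \right)} = 2 R$ ($B{\left(R \right)} = 1 \cdot 2 R = 2 R$)
$\left(B{\left(-1 \right)} + 73\right) \left(-137\right) = \left(2 \left(-1\right) + 73\right) \left(-137\right) = \left(-2 + 73\right) \left(-137\right) = 71 \left(-137\right) = -9727$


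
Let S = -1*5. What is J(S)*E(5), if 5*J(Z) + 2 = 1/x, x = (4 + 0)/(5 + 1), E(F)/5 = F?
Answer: -5/2 ≈ -2.5000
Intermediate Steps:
E(F) = 5*F
S = -5
x = 2/3 (x = 4/6 = 4*(1/6) = 2/3 ≈ 0.66667)
J(Z) = -1/10 (J(Z) = -2/5 + 1/(5*(2/3)) = -2/5 + (1/5)*(3/2) = -2/5 + 3/10 = -1/10)
J(S)*E(5) = -5/2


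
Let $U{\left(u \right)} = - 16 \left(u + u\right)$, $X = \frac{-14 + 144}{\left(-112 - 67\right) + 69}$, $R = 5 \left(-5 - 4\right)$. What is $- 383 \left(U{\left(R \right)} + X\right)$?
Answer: $- \frac{6061741}{11} \approx -5.5107 \cdot 10^{5}$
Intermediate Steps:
$R = -45$ ($R = 5 \left(-9\right) = -45$)
$X = - \frac{13}{11}$ ($X = \frac{130}{-179 + 69} = \frac{130}{-110} = 130 \left(- \frac{1}{110}\right) = - \frac{13}{11} \approx -1.1818$)
$U{\left(u \right)} = - 32 u$ ($U{\left(u \right)} = - 16 \cdot 2 u = - 32 u$)
$- 383 \left(U{\left(R \right)} + X\right) = - 383 \left(\left(-32\right) \left(-45\right) - \frac{13}{11}\right) = - 383 \left(1440 - \frac{13}{11}\right) = \left(-383\right) \frac{15827}{11} = - \frac{6061741}{11}$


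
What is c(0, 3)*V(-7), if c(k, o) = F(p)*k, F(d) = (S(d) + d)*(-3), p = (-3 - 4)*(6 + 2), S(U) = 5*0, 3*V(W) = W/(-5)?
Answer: 0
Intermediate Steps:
V(W) = -W/15 (V(W) = (W/(-5))/3 = (W*(-⅕))/3 = (-W/5)/3 = -W/15)
S(U) = 0
p = -56 (p = -7*8 = -56)
F(d) = -3*d (F(d) = (0 + d)*(-3) = d*(-3) = -3*d)
c(k, o) = 168*k (c(k, o) = (-3*(-56))*k = 168*k)
c(0, 3)*V(-7) = (168*0)*(-1/15*(-7)) = 0*(7/15) = 0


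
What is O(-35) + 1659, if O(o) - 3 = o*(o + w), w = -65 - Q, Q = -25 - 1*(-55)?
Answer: 6212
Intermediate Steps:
Q = 30 (Q = -25 + 55 = 30)
w = -95 (w = -65 - 1*30 = -65 - 30 = -95)
O(o) = 3 + o*(-95 + o) (O(o) = 3 + o*(o - 95) = 3 + o*(-95 + o))
O(-35) + 1659 = (3 + (-35)² - 95*(-35)) + 1659 = (3 + 1225 + 3325) + 1659 = 4553 + 1659 = 6212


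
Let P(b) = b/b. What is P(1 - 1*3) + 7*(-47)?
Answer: -328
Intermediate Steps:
P(b) = 1
P(1 - 1*3) + 7*(-47) = 1 + 7*(-47) = 1 - 329 = -328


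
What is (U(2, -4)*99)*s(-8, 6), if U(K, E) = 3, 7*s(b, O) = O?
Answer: 1782/7 ≈ 254.57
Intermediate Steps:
s(b, O) = O/7
(U(2, -4)*99)*s(-8, 6) = (3*99)*((⅐)*6) = 297*(6/7) = 1782/7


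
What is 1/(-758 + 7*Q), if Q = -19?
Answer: -1/891 ≈ -0.0011223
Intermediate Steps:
1/(-758 + 7*Q) = 1/(-758 + 7*(-19)) = 1/(-758 - 133) = 1/(-891) = -1/891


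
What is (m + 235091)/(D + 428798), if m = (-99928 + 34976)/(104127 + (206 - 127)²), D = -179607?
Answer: 3243307317/3437839036 ≈ 0.94341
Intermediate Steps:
m = -8119/13796 (m = -64952/(104127 + 79²) = -64952/(104127 + 6241) = -64952/110368 = -64952*1/110368 = -8119/13796 ≈ -0.58850)
(m + 235091)/(D + 428798) = (-8119/13796 + 235091)/(-179607 + 428798) = (3243307317/13796)/249191 = (3243307317/13796)*(1/249191) = 3243307317/3437839036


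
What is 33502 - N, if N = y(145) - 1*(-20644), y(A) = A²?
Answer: -8167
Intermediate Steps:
N = 41669 (N = 145² - 1*(-20644) = 21025 + 20644 = 41669)
33502 - N = 33502 - 1*41669 = 33502 - 41669 = -8167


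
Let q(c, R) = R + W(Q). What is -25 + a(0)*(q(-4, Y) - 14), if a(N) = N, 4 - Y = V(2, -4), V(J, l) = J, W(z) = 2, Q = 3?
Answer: -25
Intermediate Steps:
Y = 2 (Y = 4 - 1*2 = 4 - 2 = 2)
q(c, R) = 2 + R (q(c, R) = R + 2 = 2 + R)
-25 + a(0)*(q(-4, Y) - 14) = -25 + 0*((2 + 2) - 14) = -25 + 0*(4 - 14) = -25 + 0*(-10) = -25 + 0 = -25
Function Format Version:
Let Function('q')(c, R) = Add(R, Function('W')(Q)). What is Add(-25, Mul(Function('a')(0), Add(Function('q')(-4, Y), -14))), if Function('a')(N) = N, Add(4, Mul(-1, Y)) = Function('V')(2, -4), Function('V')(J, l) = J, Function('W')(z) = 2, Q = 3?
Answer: -25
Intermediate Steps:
Y = 2 (Y = Add(4, Mul(-1, 2)) = Add(4, -2) = 2)
Function('q')(c, R) = Add(2, R) (Function('q')(c, R) = Add(R, 2) = Add(2, R))
Add(-25, Mul(Function('a')(0), Add(Function('q')(-4, Y), -14))) = Add(-25, Mul(0, Add(Add(2, 2), -14))) = Add(-25, Mul(0, Add(4, -14))) = Add(-25, Mul(0, -10)) = Add(-25, 0) = -25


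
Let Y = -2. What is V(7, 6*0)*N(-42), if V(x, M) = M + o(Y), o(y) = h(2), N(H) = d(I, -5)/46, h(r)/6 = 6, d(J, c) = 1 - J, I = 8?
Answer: -126/23 ≈ -5.4783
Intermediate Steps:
h(r) = 36 (h(r) = 6*6 = 36)
N(H) = -7/46 (N(H) = (1 - 1*8)/46 = (1 - 8)*(1/46) = -7*1/46 = -7/46)
o(y) = 36
V(x, M) = 36 + M (V(x, M) = M + 36 = 36 + M)
V(7, 6*0)*N(-42) = (36 + 6*0)*(-7/46) = (36 + 0)*(-7/46) = 36*(-7/46) = -126/23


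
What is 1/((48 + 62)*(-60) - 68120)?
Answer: -1/74720 ≈ -1.3383e-5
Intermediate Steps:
1/((48 + 62)*(-60) - 68120) = 1/(110*(-60) - 68120) = 1/(-6600 - 68120) = 1/(-74720) = -1/74720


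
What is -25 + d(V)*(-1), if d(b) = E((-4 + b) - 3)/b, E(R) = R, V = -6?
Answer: -163/6 ≈ -27.167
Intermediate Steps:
d(b) = (-7 + b)/b (d(b) = ((-4 + b) - 3)/b = (-7 + b)/b)
-25 + d(V)*(-1) = -25 + ((-7 - 6)/(-6))*(-1) = -25 - ⅙*(-13)*(-1) = -25 + (13/6)*(-1) = -25 - 13/6 = -163/6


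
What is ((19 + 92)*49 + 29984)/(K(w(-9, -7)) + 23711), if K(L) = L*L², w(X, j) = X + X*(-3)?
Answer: 35423/29543 ≈ 1.1990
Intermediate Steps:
w(X, j) = -2*X (w(X, j) = X - 3*X = -2*X)
K(L) = L³
((19 + 92)*49 + 29984)/(K(w(-9, -7)) + 23711) = ((19 + 92)*49 + 29984)/((-2*(-9))³ + 23711) = (111*49 + 29984)/(18³ + 23711) = (5439 + 29984)/(5832 + 23711) = 35423/29543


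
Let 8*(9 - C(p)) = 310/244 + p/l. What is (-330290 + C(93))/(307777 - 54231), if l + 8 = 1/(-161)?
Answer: -415513009073/318977094944 ≈ -1.3026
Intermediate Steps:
l = -1289/161 (l = -8 + 1/(-161) = -8 - 1/161 = -1289/161 ≈ -8.0062)
C(p) = 8629/976 + 161*p/10312 (C(p) = 9 - (310/244 + p/(-1289/161))/8 = 9 - (310*(1/244) + p*(-161/1289))/8 = 9 - (155/122 - 161*p/1289)/8 = 9 + (-155/976 + 161*p/10312) = 8629/976 + 161*p/10312)
(-330290 + C(93))/(307777 - 54231) = (-330290 + (8629/976 + (161/10312)*93))/(307777 - 54231) = (-330290 + (8629/976 + 14973/10312))/253546 = (-330290 + 12949487/1258064)*(1/253546) = -415513009073/1258064*1/253546 = -415513009073/318977094944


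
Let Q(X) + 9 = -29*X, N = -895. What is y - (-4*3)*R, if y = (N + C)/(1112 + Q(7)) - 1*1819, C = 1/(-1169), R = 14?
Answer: -144838613/87675 ≈ -1652.0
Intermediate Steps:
C = -1/1169 ≈ -0.00085543
Q(X) = -9 - 29*X
y = -159568013/87675 (y = (-895 - 1/1169)/(1112 + (-9 - 29*7)) - 1*1819 = -1046256/(1169*(1112 + (-9 - 203))) - 1819 = -1046256/(1169*(1112 - 212)) - 1819 = -1046256/1169/900 - 1819 = -1046256/1169*1/900 - 1819 = -87188/87675 - 1819 = -159568013/87675 ≈ -1820.0)
y - (-4*3)*R = -159568013/87675 - (-4*3)*14 = -159568013/87675 - (-12)*14 = -159568013/87675 - 1*(-168) = -159568013/87675 + 168 = -144838613/87675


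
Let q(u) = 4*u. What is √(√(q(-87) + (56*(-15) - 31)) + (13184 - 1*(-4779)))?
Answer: √(17963 + I*√1219) ≈ 134.03 + 0.13*I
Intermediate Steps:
√(√(q(-87) + (56*(-15) - 31)) + (13184 - 1*(-4779))) = √(√(4*(-87) + (56*(-15) - 31)) + (13184 - 1*(-4779))) = √(√(-348 + (-840 - 31)) + (13184 + 4779)) = √(√(-348 - 871) + 17963) = √(√(-1219) + 17963) = √(I*√1219 + 17963) = √(17963 + I*√1219)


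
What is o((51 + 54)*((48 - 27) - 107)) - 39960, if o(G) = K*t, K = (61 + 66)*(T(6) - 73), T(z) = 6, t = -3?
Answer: -14433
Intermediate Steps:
K = -8509 (K = (61 + 66)*(6 - 73) = 127*(-67) = -8509)
o(G) = 25527 (o(G) = -8509*(-3) = 25527)
o((51 + 54)*((48 - 27) - 107)) - 39960 = 25527 - 39960 = -14433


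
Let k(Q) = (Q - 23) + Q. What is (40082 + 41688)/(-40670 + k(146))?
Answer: -81770/40401 ≈ -2.0240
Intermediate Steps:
k(Q) = -23 + 2*Q (k(Q) = (-23 + Q) + Q = -23 + 2*Q)
(40082 + 41688)/(-40670 + k(146)) = (40082 + 41688)/(-40670 + (-23 + 2*146)) = 81770/(-40670 + (-23 + 292)) = 81770/(-40670 + 269) = 81770/(-40401) = 81770*(-1/40401) = -81770/40401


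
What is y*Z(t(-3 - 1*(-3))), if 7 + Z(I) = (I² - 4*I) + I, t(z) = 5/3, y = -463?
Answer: 38429/9 ≈ 4269.9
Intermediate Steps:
t(z) = 5/3 (t(z) = 5*(⅓) = 5/3)
Z(I) = -7 + I² - 3*I (Z(I) = -7 + ((I² - 4*I) + I) = -7 + (I² - 3*I) = -7 + I² - 3*I)
y*Z(t(-3 - 1*(-3))) = -463*(-7 + (5/3)² - 3*5/3) = -463*(-7 + 25/9 - 5) = -463*(-83/9) = 38429/9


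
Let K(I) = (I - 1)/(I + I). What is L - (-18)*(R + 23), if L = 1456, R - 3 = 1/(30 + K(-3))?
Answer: 88531/46 ≈ 1924.6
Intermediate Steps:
K(I) = (-1 + I)/(2*I) (K(I) = (-1 + I)/((2*I)) = (-1 + I)*(1/(2*I)) = (-1 + I)/(2*I))
R = 279/92 (R = 3 + 1/(30 + (1/2)*(-1 - 3)/(-3)) = 3 + 1/(30 + (1/2)*(-1/3)*(-4)) = 3 + 1/(30 + 2/3) = 3 + 1/(92/3) = 3 + 3/92 = 279/92 ≈ 3.0326)
L - (-18)*(R + 23) = 1456 - (-18)*(279/92 + 23) = 1456 - (-18)*2395/92 = 1456 - 1*(-21555/46) = 1456 + 21555/46 = 88531/46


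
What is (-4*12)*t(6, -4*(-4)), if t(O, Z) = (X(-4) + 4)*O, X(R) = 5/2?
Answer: -1872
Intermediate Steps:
X(R) = 5/2 (X(R) = 5*(1/2) = 5/2)
t(O, Z) = 13*O/2 (t(O, Z) = (5/2 + 4)*O = 13*O/2)
(-4*12)*t(6, -4*(-4)) = (-4*12)*((13/2)*6) = -48*39 = -1872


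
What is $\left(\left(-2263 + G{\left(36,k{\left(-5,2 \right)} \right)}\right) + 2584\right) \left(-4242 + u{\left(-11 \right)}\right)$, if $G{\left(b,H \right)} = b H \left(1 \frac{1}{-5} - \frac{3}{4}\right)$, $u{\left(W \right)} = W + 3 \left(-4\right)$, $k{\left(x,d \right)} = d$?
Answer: $-1077339$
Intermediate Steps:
$u{\left(W \right)} = -12 + W$ ($u{\left(W \right)} = W - 12 = -12 + W$)
$G{\left(b,H \right)} = - \frac{19 H b}{20}$ ($G{\left(b,H \right)} = H b \left(1 \left(- \frac{1}{5}\right) - \frac{3}{4}\right) = H b \left(- \frac{1}{5} - \frac{3}{4}\right) = H b \left(- \frac{19}{20}\right) = - \frac{19 H b}{20}$)
$\left(\left(-2263 + G{\left(36,k{\left(-5,2 \right)} \right)}\right) + 2584\right) \left(-4242 + u{\left(-11 \right)}\right) = \left(\left(-2263 - \frac{19}{10} \cdot 36\right) + 2584\right) \left(-4242 - 23\right) = \left(\left(-2263 - \frac{342}{5}\right) + 2584\right) \left(-4242 - 23\right) = \left(- \frac{11657}{5} + 2584\right) \left(-4265\right) = \frac{1263}{5} \left(-4265\right) = -1077339$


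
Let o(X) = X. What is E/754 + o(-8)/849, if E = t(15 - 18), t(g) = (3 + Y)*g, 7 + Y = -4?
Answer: 7172/320073 ≈ 0.022407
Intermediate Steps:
Y = -11 (Y = -7 - 4 = -11)
t(g) = -8*g (t(g) = (3 - 11)*g = -8*g)
E = 24 (E = -8*(15 - 18) = -8*(-3) = 24)
E/754 + o(-8)/849 = 24/754 - 8/849 = 24*(1/754) - 8*1/849 = 12/377 - 8/849 = 7172/320073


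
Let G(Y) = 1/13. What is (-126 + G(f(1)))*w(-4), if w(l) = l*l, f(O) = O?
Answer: -26192/13 ≈ -2014.8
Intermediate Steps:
w(l) = l²
G(Y) = 1/13
(-126 + G(f(1)))*w(-4) = (-126 + 1/13)*(-4)² = -1637/13*16 = -26192/13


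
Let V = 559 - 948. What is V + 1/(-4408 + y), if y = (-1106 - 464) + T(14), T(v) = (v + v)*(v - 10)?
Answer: -2281875/5866 ≈ -389.00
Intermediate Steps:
T(v) = 2*v*(-10 + v) (T(v) = (2*v)*(-10 + v) = 2*v*(-10 + v))
y = -1458 (y = (-1106 - 464) + 2*14*(-10 + 14) = -1570 + 2*14*4 = -1570 + 112 = -1458)
V = -389
V + 1/(-4408 + y) = -389 + 1/(-4408 - 1458) = -389 + 1/(-5866) = -389 - 1/5866 = -2281875/5866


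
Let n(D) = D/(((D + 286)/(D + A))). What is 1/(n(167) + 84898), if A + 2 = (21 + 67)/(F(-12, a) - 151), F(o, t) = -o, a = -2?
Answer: 62967/5349587815 ≈ 1.1770e-5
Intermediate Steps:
A = -366/139 (A = -2 + (21 + 67)/(-1*(-12) - 151) = -2 + 88/(12 - 151) = -2 + 88/(-139) = -2 + 88*(-1/139) = -2 - 88/139 = -366/139 ≈ -2.6331)
n(D) = D*(-366/139 + D)/(286 + D) (n(D) = D/(((D + 286)/(D - 366/139))) = D/(((286 + D)/(-366/139 + D))) = D*((-366/139 + D)/(286 + D)) = D*(-366/139 + D)/(286 + D))
1/(n(167) + 84898) = 1/((1/139)*167*(-366 + 139*167)/(286 + 167) + 84898) = 1/((1/139)*167*(-366 + 23213)/453 + 84898) = 1/((1/139)*167*(1/453)*22847 + 84898) = 1/(3815449/62967 + 84898) = 1/(5349587815/62967) = 62967/5349587815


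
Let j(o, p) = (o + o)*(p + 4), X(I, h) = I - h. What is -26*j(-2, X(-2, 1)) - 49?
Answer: 55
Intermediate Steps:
j(o, p) = 2*o*(4 + p) (j(o, p) = (2*o)*(4 + p) = 2*o*(4 + p))
-26*j(-2, X(-2, 1)) - 49 = -52*(-2)*(4 + (-2 - 1*1)) - 49 = -52*(-2)*(4 + (-2 - 1)) - 49 = -52*(-2)*(4 - 3) - 49 = -52*(-2) - 49 = -26*(-4) - 49 = 104 - 49 = 55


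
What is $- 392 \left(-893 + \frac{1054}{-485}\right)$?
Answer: $\frac{170190328}{485} \approx 3.5091 \cdot 10^{5}$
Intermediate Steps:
$- 392 \left(-893 + \frac{1054}{-485}\right) = - 392 \left(-893 + 1054 \left(- \frac{1}{485}\right)\right) = - 392 \left(-893 - \frac{1054}{485}\right) = \left(-392\right) \left(- \frac{434159}{485}\right) = \frac{170190328}{485}$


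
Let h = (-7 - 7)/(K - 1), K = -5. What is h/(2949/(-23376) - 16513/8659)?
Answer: -67470928/58791897 ≈ -1.1476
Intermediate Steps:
h = 7/3 (h = (-7 - 7)/(-5 - 1) = -14/(-6) = -14*(-⅙) = 7/3 ≈ 2.3333)
h/(2949/(-23376) - 16513/8659) = 7/(3*(2949/(-23376) - 16513/8659)) = 7/(3*(2949*(-1/23376) - 16513*1/8659)) = 7/(3*(-983/7792 - 2359/1237)) = 7/(3*(-19597299/9638704)) = (7/3)*(-9638704/19597299) = -67470928/58791897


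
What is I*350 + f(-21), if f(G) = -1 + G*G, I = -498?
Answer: -173860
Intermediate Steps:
f(G) = -1 + G²
I*350 + f(-21) = -498*350 + (-1 + (-21)²) = -174300 + (-1 + 441) = -174300 + 440 = -173860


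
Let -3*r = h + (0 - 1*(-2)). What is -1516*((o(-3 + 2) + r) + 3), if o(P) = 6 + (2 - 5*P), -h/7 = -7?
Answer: 1516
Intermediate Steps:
h = 49 (h = -7*(-7) = 49)
r = -17 (r = -(49 + (0 - 1*(-2)))/3 = -(49 + (0 + 2))/3 = -(49 + 2)/3 = -⅓*51 = -17)
o(P) = 8 - 5*P
-1516*((o(-3 + 2) + r) + 3) = -1516*(((8 - 5*(-3 + 2)) - 17) + 3) = -1516*(((8 - 5*(-1)) - 17) + 3) = -1516*(((8 + 5) - 17) + 3) = -1516*((13 - 17) + 3) = -1516*(-4 + 3) = -1516*(-1) = 1516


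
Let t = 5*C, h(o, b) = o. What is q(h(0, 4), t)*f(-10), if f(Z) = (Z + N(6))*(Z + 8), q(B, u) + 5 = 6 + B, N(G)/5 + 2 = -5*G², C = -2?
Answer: 1840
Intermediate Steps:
N(G) = -10 - 25*G² (N(G) = -10 + 5*(-5*G²) = -10 - 25*G²)
t = -10 (t = 5*(-2) = -10)
q(B, u) = 1 + B (q(B, u) = -5 + (6 + B) = 1 + B)
f(Z) = (-910 + Z)*(8 + Z) (f(Z) = (Z + (-10 - 25*6²))*(Z + 8) = (Z + (-10 - 25*36))*(8 + Z) = (Z + (-10 - 900))*(8 + Z) = (Z - 910)*(8 + Z) = (-910 + Z)*(8 + Z))
q(h(0, 4), t)*f(-10) = (1 + 0)*(-7280 + (-10)² - 902*(-10)) = 1*(-7280 + 100 + 9020) = 1*1840 = 1840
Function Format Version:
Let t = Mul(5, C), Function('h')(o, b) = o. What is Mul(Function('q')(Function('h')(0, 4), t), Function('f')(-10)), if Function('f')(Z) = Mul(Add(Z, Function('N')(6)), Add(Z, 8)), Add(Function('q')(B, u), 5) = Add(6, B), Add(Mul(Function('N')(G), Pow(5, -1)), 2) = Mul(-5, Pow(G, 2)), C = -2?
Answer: 1840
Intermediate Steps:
Function('N')(G) = Add(-10, Mul(-25, Pow(G, 2))) (Function('N')(G) = Add(-10, Mul(5, Mul(-5, Pow(G, 2)))) = Add(-10, Mul(-25, Pow(G, 2))))
t = -10 (t = Mul(5, -2) = -10)
Function('q')(B, u) = Add(1, B) (Function('q')(B, u) = Add(-5, Add(6, B)) = Add(1, B))
Function('f')(Z) = Mul(Add(-910, Z), Add(8, Z)) (Function('f')(Z) = Mul(Add(Z, Add(-10, Mul(-25, Pow(6, 2)))), Add(Z, 8)) = Mul(Add(Z, Add(-10, Mul(-25, 36))), Add(8, Z)) = Mul(Add(Z, Add(-10, -900)), Add(8, Z)) = Mul(Add(Z, -910), Add(8, Z)) = Mul(Add(-910, Z), Add(8, Z)))
Mul(Function('q')(Function('h')(0, 4), t), Function('f')(-10)) = Mul(Add(1, 0), Add(-7280, Pow(-10, 2), Mul(-902, -10))) = Mul(1, Add(-7280, 100, 9020)) = Mul(1, 1840) = 1840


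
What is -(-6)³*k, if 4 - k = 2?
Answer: 432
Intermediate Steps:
k = 2 (k = 4 - 1*2 = 4 - 2 = 2)
-(-6)³*k = -(-6)³*2 = -(-216)*2 = -1*(-432) = 432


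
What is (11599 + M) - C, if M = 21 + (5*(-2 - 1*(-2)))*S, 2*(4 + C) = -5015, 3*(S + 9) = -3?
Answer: 28263/2 ≈ 14132.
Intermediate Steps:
S = -10 (S = -9 + (⅓)*(-3) = -9 - 1 = -10)
C = -5023/2 (C = -4 + (½)*(-5015) = -4 - 5015/2 = -5023/2 ≈ -2511.5)
M = 21 (M = 21 + (5*(-2 - 1*(-2)))*(-10) = 21 + (5*(-2 + 2))*(-10) = 21 + (5*0)*(-10) = 21 + 0*(-10) = 21 + 0 = 21)
(11599 + M) - C = (11599 + 21) - 1*(-5023/2) = 11620 + 5023/2 = 28263/2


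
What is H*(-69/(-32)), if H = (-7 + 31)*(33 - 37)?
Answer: -207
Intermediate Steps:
H = -96 (H = 24*(-4) = -96)
H*(-69/(-32)) = -(-6624)/(-32) = -(-6624)*(-1)/32 = -96*69/32 = -207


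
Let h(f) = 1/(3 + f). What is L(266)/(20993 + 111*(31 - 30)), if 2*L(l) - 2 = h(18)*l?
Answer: 11/31656 ≈ 0.00034749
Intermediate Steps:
L(l) = 1 + l/42 (L(l) = 1 + (l/(3 + 18))/2 = 1 + (l/21)/2 = 1 + l/42)
L(266)/(20993 + 111*(31 - 30)) = (1 + (1/42)*266)/(20993 + 111*(31 - 30)) = (1 + 19/3)/(20993 + 111*1) = 22/(3*(20993 + 111)) = (22/3)/21104 = (22/3)*(1/21104) = 11/31656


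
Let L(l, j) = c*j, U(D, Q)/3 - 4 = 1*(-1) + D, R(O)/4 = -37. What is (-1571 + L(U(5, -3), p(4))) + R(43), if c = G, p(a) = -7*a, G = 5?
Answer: -1859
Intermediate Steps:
R(O) = -148 (R(O) = 4*(-37) = -148)
c = 5
U(D, Q) = 9 + 3*D (U(D, Q) = 12 + 3*(1*(-1) + D) = 12 + 3*(-1 + D) = 12 + (-3 + 3*D) = 9 + 3*D)
L(l, j) = 5*j
(-1571 + L(U(5, -3), p(4))) + R(43) = (-1571 + 5*(-7*4)) - 148 = (-1571 + 5*(-28)) - 148 = (-1571 - 140) - 148 = -1711 - 148 = -1859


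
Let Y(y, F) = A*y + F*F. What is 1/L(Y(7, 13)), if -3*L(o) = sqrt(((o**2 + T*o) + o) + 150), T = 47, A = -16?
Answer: -sqrt(6135)/2045 ≈ -0.038301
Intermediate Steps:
Y(y, F) = F**2 - 16*y (Y(y, F) = -16*y + F*F = -16*y + F**2 = F**2 - 16*y)
L(o) = -sqrt(150 + o**2 + 48*o)/3 (L(o) = -sqrt(((o**2 + 47*o) + o) + 150)/3 = -sqrt((o**2 + 48*o) + 150)/3 = -sqrt(150 + o**2 + 48*o)/3)
1/L(Y(7, 13)) = 1/(-sqrt(150 + (13**2 - 16*7)**2 + 48*(13**2 - 16*7))/3) = 1/(-sqrt(150 + (169 - 112)**2 + 48*(169 - 112))/3) = 1/(-sqrt(150 + 57**2 + 48*57)/3) = 1/(-sqrt(150 + 3249 + 2736)/3) = 1/(-sqrt(6135)/3) = -sqrt(6135)/2045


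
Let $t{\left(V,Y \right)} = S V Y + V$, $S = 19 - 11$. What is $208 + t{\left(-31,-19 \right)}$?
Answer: $4889$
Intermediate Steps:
$S = 8$
$t{\left(V,Y \right)} = V + 8 V Y$ ($t{\left(V,Y \right)} = 8 V Y + V = V + 8 V Y$)
$208 + t{\left(-31,-19 \right)} = 208 - 31 \left(1 + 8 \left(-19\right)\right) = 208 - 31 \left(1 - 152\right) = 208 - -4681 = 208 + 4681 = 4889$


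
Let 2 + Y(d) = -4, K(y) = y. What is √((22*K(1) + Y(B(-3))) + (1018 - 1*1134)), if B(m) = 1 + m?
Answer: 10*I ≈ 10.0*I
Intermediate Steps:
Y(d) = -6 (Y(d) = -2 - 4 = -6)
√((22*K(1) + Y(B(-3))) + (1018 - 1*1134)) = √((22*1 - 6) + (1018 - 1*1134)) = √((22 - 6) + (1018 - 1134)) = √(16 - 116) = √(-100) = 10*I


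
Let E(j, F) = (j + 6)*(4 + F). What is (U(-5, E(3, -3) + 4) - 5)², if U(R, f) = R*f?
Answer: 4900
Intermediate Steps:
E(j, F) = (4 + F)*(6 + j) (E(j, F) = (6 + j)*(4 + F) = (4 + F)*(6 + j))
(U(-5, E(3, -3) + 4) - 5)² = (-5*((24 + 4*3 + 6*(-3) - 3*3) + 4) - 5)² = (-5*((24 + 12 - 18 - 9) + 4) - 5)² = (-5*(9 + 4) - 5)² = (-5*13 - 5)² = (-65 - 5)² = (-70)² = 4900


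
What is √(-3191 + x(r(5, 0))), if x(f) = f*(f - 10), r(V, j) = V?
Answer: 4*I*√201 ≈ 56.71*I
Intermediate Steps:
x(f) = f*(-10 + f)
√(-3191 + x(r(5, 0))) = √(-3191 + 5*(-10 + 5)) = √(-3191 + 5*(-5)) = √(-3191 - 25) = √(-3216) = 4*I*√201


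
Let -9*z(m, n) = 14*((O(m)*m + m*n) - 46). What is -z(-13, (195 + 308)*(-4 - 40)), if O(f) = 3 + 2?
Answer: 4026470/9 ≈ 4.4739e+5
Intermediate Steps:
O(f) = 5
z(m, n) = 644/9 - 70*m/9 - 14*m*n/9 (z(m, n) = -14*((5*m + m*n) - 46)/9 = -14*(-46 + 5*m + m*n)/9 = -(-644 + 70*m + 14*m*n)/9 = 644/9 - 70*m/9 - 14*m*n/9)
-z(-13, (195 + 308)*(-4 - 40)) = -(644/9 - 70/9*(-13) - 14/9*(-13)*(195 + 308)*(-4 - 40)) = -(644/9 + 910/9 - 14/9*(-13)*503*(-44)) = -(644/9 + 910/9 - 14/9*(-13)*(-22132)) = -(644/9 + 910/9 - 4028024/9) = -1*(-4026470/9) = 4026470/9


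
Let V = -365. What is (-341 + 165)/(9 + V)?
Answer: 44/89 ≈ 0.49438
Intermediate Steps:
(-341 + 165)/(9 + V) = (-341 + 165)/(9 - 365) = -176/(-356) = -176*(-1/356) = 44/89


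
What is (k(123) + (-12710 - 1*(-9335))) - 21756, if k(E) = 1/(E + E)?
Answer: -6182225/246 ≈ -25131.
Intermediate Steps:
k(E) = 1/(2*E)
(k(123) + (-12710 - 1*(-9335))) - 21756 = ((1/2)/123 + (-12710 - 1*(-9335))) - 21756 = ((1/2)*(1/123) + (-12710 + 9335)) - 21756 = (1/246 - 3375) - 21756 = -830249/246 - 21756 = -6182225/246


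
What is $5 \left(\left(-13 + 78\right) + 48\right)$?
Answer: $565$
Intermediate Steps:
$5 \left(\left(-13 + 78\right) + 48\right) = 5 \left(65 + 48\right) = 5 \cdot 113 = 565$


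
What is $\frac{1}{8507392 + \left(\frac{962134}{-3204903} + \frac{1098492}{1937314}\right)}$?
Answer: $\frac{3104451725271}{26410788600259022332} \approx 1.1754 \cdot 10^{-7}$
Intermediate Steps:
$\frac{1}{8507392 + \left(\frac{962134}{-3204903} + \frac{1098492}{1937314}\right)} = \frac{1}{8507392 + \left(962134 \left(- \frac{1}{3204903}\right) + 1098492 \cdot \frac{1}{1937314}\right)} = \frac{1}{8507392 + \left(- \frac{962134}{3204903} + \frac{549246}{968657}\right)} = \frac{1}{8507392 + \frac{828302319100}{3104451725271}} = \frac{1}{\frac{26410788600259022332}{3104451725271}} = \frac{3104451725271}{26410788600259022332}$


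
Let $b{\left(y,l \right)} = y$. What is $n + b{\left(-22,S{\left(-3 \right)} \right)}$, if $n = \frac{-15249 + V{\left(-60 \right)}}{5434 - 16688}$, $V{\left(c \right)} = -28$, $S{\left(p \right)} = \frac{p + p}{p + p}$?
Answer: $- \frac{232311}{11254} \approx -20.643$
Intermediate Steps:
$S{\left(p \right)} = 1$ ($S{\left(p \right)} = \frac{2 p}{2 p} = 2 p \frac{1}{2 p} = 1$)
$n = \frac{15277}{11254}$ ($n = \frac{-15249 - 28}{5434 - 16688} = - \frac{15277}{-11254} = \left(-15277\right) \left(- \frac{1}{11254}\right) = \frac{15277}{11254} \approx 1.3575$)
$n + b{\left(-22,S{\left(-3 \right)} \right)} = \frac{15277}{11254} - 22 = - \frac{232311}{11254}$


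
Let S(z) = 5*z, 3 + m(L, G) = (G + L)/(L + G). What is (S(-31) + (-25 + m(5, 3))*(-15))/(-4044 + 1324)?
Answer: -25/272 ≈ -0.091912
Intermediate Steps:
m(L, G) = -2 (m(L, G) = -3 + (G + L)/(L + G) = -3 + (G + L)/(G + L) = -3 + 1 = -2)
(S(-31) + (-25 + m(5, 3))*(-15))/(-4044 + 1324) = (5*(-31) + (-25 - 2)*(-15))/(-4044 + 1324) = (-155 - 27*(-15))/(-2720) = (-155 + 405)*(-1/2720) = 250*(-1/2720) = -25/272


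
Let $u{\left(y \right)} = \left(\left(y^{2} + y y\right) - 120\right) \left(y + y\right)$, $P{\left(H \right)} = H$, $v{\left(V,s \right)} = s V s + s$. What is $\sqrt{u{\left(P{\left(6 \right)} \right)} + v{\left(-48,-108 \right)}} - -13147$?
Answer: $13147 + 6 i \sqrt{15571} \approx 13147.0 + 748.7 i$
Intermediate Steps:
$v{\left(V,s \right)} = s + V s^{2}$ ($v{\left(V,s \right)} = V s s + s = V s^{2} + s = s + V s^{2}$)
$u{\left(y \right)} = 2 y \left(-120 + 2 y^{2}\right)$ ($u{\left(y \right)} = \left(\left(y^{2} + y^{2}\right) - 120\right) 2 y = \left(2 y^{2} - 120\right) 2 y = \left(-120 + 2 y^{2}\right) 2 y = 2 y \left(-120 + 2 y^{2}\right)$)
$\sqrt{u{\left(P{\left(6 \right)} \right)} + v{\left(-48,-108 \right)}} - -13147 = \sqrt{4 \cdot 6 \left(-60 + 6^{2}\right) - 108 \left(1 - -5184\right)} - -13147 = \sqrt{4 \cdot 6 \left(-60 + 36\right) - 108 \left(1 + 5184\right)} + 13147 = \sqrt{4 \cdot 6 \left(-24\right) - 559980} + 13147 = \sqrt{-576 - 559980} + 13147 = \sqrt{-560556} + 13147 = 6 i \sqrt{15571} + 13147 = 13147 + 6 i \sqrt{15571}$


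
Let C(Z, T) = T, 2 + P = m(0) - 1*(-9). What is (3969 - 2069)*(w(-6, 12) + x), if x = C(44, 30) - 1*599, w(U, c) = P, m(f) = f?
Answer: -1067800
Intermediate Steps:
P = 7 (P = -2 + (0 - 1*(-9)) = -2 + (0 + 9) = -2 + 9 = 7)
w(U, c) = 7
x = -569 (x = 30 - 1*599 = 30 - 599 = -569)
(3969 - 2069)*(w(-6, 12) + x) = (3969 - 2069)*(7 - 569) = 1900*(-562) = -1067800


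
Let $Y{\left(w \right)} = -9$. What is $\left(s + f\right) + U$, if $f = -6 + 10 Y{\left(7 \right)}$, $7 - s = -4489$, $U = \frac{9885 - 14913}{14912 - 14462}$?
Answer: $\frac{329162}{75} \approx 4388.8$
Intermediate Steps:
$U = - \frac{838}{75}$ ($U = - \frac{5028}{450} = \left(-5028\right) \frac{1}{450} = - \frac{838}{75} \approx -11.173$)
$s = 4496$ ($s = 7 - -4489 = 7 + 4489 = 4496$)
$f = -96$ ($f = -6 + 10 \left(-9\right) = -6 - 90 = -96$)
$\left(s + f\right) + U = \left(4496 - 96\right) - \frac{838}{75} = 4400 - \frac{838}{75} = \frac{329162}{75}$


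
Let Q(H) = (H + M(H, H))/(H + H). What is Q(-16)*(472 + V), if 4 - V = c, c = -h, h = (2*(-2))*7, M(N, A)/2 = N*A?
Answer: -6944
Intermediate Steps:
M(N, A) = 2*A*N (M(N, A) = 2*(N*A) = 2*(A*N) = 2*A*N)
h = -28 (h = -4*7 = -28)
Q(H) = (H + 2*H²)/(2*H) (Q(H) = (H + 2*H*H)/(H + H) = (H + 2*H²)/((2*H)) = (H + 2*H²)*(1/(2*H)) = (H + 2*H²)/(2*H))
c = 28 (c = -1*(-28) = 28)
V = -24 (V = 4 - 1*28 = 4 - 28 = -24)
Q(-16)*(472 + V) = (½ - 16)*(472 - 24) = -31/2*448 = -6944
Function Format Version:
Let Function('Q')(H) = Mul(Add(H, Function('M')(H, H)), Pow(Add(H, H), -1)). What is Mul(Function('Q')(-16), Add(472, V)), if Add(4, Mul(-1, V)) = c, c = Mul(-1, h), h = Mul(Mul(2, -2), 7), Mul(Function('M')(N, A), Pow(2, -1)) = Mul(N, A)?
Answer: -6944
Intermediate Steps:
Function('M')(N, A) = Mul(2, A, N) (Function('M')(N, A) = Mul(2, Mul(N, A)) = Mul(2, Mul(A, N)) = Mul(2, A, N))
h = -28 (h = Mul(-4, 7) = -28)
Function('Q')(H) = Mul(Rational(1, 2), Pow(H, -1), Add(H, Mul(2, Pow(H, 2)))) (Function('Q')(H) = Mul(Add(H, Mul(2, H, H)), Pow(Add(H, H), -1)) = Mul(Add(H, Mul(2, Pow(H, 2))), Pow(Mul(2, H), -1)) = Mul(Add(H, Mul(2, Pow(H, 2))), Mul(Rational(1, 2), Pow(H, -1))) = Mul(Rational(1, 2), Pow(H, -1), Add(H, Mul(2, Pow(H, 2)))))
c = 28 (c = Mul(-1, -28) = 28)
V = -24 (V = Add(4, Mul(-1, 28)) = Add(4, -28) = -24)
Mul(Function('Q')(-16), Add(472, V)) = Mul(Add(Rational(1, 2), -16), Add(472, -24)) = Mul(Rational(-31, 2), 448) = -6944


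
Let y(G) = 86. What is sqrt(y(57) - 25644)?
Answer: I*sqrt(25558) ≈ 159.87*I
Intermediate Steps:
sqrt(y(57) - 25644) = sqrt(86 - 25644) = sqrt(-25558) = I*sqrt(25558)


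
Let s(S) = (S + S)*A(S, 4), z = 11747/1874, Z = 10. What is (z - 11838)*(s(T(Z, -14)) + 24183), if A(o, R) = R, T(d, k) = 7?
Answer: -537443226935/1874 ≈ -2.8679e+8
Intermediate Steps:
z = 11747/1874 (z = 11747*(1/1874) = 11747/1874 ≈ 6.2684)
s(S) = 8*S (s(S) = (S + S)*4 = (2*S)*4 = 8*S)
(z - 11838)*(s(T(Z, -14)) + 24183) = (11747/1874 - 11838)*(8*7 + 24183) = -22172665*(56 + 24183)/1874 = -22172665/1874*24239 = -537443226935/1874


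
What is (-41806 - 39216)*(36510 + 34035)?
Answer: -5715696990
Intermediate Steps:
(-41806 - 39216)*(36510 + 34035) = -81022*70545 = -5715696990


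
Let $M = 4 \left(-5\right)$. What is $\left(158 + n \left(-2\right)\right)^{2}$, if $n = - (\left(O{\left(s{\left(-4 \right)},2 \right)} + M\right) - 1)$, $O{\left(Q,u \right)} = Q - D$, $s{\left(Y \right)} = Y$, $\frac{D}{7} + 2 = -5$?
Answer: $42436$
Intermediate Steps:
$D = -49$ ($D = -14 + 7 \left(-5\right) = -14 - 35 = -49$)
$O{\left(Q,u \right)} = 49 + Q$ ($O{\left(Q,u \right)} = Q - -49 = Q + 49 = 49 + Q$)
$M = -20$
$n = -24$ ($n = - (\left(\left(49 - 4\right) - 20\right) - 1) = - (\left(45 - 20\right) - 1) = - (25 - 1) = \left(-1\right) 24 = -24$)
$\left(158 + n \left(-2\right)\right)^{2} = \left(158 - -48\right)^{2} = \left(158 + 48\right)^{2} = 206^{2} = 42436$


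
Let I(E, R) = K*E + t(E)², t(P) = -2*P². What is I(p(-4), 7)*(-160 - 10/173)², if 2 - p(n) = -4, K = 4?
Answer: 3993161608800/29929 ≈ 1.3342e+8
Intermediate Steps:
p(n) = 6 (p(n) = 2 - 1*(-4) = 2 + 4 = 6)
I(E, R) = 4*E + 4*E⁴ (I(E, R) = 4*E + (-2*E²)² = 4*E + 4*E⁴)
I(p(-4), 7)*(-160 - 10/173)² = (4*6*(1 + 6³))*(-160 - 10/173)² = (4*6*(1 + 216))*(-160 - 10*1/173)² = (4*6*217)*(-160 - 10/173)² = 5208*(-27690/173)² = 5208*(766736100/29929) = 3993161608800/29929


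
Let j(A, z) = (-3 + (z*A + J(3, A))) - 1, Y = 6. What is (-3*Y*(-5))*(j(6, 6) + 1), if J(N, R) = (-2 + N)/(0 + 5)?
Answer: 2988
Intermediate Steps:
J(N, R) = -⅖ + N/5 (J(N, R) = (-2 + N)/5 = (-2 + N)*(⅕) = -⅖ + N/5)
j(A, z) = -19/5 + A*z (j(A, z) = (-3 + (z*A + (-⅖ + (⅕)*3))) - 1 = (-3 + (A*z + (-⅖ + ⅗))) - 1 = (-3 + (A*z + ⅕)) - 1 = (-3 + (⅕ + A*z)) - 1 = (-14/5 + A*z) - 1 = -19/5 + A*z)
(-3*Y*(-5))*(j(6, 6) + 1) = (-3*6*(-5))*((-19/5 + 6*6) + 1) = (-18*(-5))*((-19/5 + 36) + 1) = 90*(161/5 + 1) = 90*(166/5) = 2988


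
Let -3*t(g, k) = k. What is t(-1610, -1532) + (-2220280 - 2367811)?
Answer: -13762741/3 ≈ -4.5876e+6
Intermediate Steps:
t(g, k) = -k/3
t(-1610, -1532) + (-2220280 - 2367811) = -1/3*(-1532) + (-2220280 - 2367811) = 1532/3 - 4588091 = -13762741/3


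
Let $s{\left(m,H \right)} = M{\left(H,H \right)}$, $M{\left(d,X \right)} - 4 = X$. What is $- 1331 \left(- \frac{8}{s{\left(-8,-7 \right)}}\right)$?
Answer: $- \frac{10648}{3} \approx -3549.3$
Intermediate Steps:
$M{\left(d,X \right)} = 4 + X$
$s{\left(m,H \right)} = 4 + H$
$- 1331 \left(- \frac{8}{s{\left(-8,-7 \right)}}\right) = - 1331 \left(- \frac{8}{4 - 7}\right) = - 1331 \left(- \frac{8}{-3}\right) = - 1331 \left(\left(-8\right) \left(- \frac{1}{3}\right)\right) = \left(-1331\right) \frac{8}{3} = - \frac{10648}{3}$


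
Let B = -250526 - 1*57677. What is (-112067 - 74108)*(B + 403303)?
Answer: -17705242500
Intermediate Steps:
B = -308203 (B = -250526 - 57677 = -308203)
(-112067 - 74108)*(B + 403303) = (-112067 - 74108)*(-308203 + 403303) = -186175*95100 = -17705242500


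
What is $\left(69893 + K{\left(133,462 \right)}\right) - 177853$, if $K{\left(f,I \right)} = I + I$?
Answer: $-107036$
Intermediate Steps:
$K{\left(f,I \right)} = 2 I$
$\left(69893 + K{\left(133,462 \right)}\right) - 177853 = \left(69893 + 2 \cdot 462\right) - 177853 = \left(69893 + 924\right) - 177853 = 70817 - 177853 = -107036$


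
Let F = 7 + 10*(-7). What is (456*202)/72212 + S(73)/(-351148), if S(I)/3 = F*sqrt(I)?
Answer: 23028/18053 + 27*sqrt(73)/50164 ≈ 1.2802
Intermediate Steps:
F = -63 (F = 7 - 70 = -63)
S(I) = -189*sqrt(I) (S(I) = 3*(-63*sqrt(I)) = -189*sqrt(I))
(456*202)/72212 + S(73)/(-351148) = (456*202)/72212 - 189*sqrt(73)/(-351148) = 92112*(1/72212) - 189*sqrt(73)*(-1/351148) = 23028/18053 + 27*sqrt(73)/50164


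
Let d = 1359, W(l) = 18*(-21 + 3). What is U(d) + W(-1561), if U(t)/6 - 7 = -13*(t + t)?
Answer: -212286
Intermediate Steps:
W(l) = -324 (W(l) = 18*(-18) = -324)
U(t) = 42 - 156*t (U(t) = 42 + 6*(-13*(t + t)) = 42 + 6*(-26*t) = 42 - 156*t)
U(d) + W(-1561) = (42 - 156*1359) - 324 = (42 - 212004) - 324 = -211962 - 324 = -212286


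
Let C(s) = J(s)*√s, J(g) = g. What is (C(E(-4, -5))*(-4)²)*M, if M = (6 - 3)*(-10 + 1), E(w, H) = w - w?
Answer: 0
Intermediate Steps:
E(w, H) = 0
M = -27 (M = 3*(-9) = -27)
C(s) = s^(3/2) (C(s) = s*√s = s^(3/2))
(C(E(-4, -5))*(-4)²)*M = (0^(3/2)*(-4)²)*(-27) = (0*16)*(-27) = 0*(-27) = 0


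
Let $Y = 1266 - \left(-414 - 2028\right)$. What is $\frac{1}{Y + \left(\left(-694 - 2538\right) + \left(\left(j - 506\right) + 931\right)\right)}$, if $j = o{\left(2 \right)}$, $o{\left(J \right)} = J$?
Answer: $\frac{1}{903} \approx 0.0011074$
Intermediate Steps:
$j = 2$
$Y = 3708$ ($Y = 1266 - \left(-414 - 2028\right) = 1266 - -2442 = 1266 + 2442 = 3708$)
$\frac{1}{Y + \left(\left(-694 - 2538\right) + \left(\left(j - 506\right) + 931\right)\right)} = \frac{1}{3708 + \left(\left(-694 - 2538\right) + \left(\left(2 - 506\right) + 931\right)\right)} = \frac{1}{3708 + \left(-3232 + \left(-504 + 931\right)\right)} = \frac{1}{3708 + \left(-3232 + 427\right)} = \frac{1}{3708 - 2805} = \frac{1}{903}$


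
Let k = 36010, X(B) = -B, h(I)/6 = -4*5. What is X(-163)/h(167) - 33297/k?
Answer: -986527/432120 ≈ -2.2830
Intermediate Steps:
h(I) = -120 (h(I) = 6*(-4*5) = 6*(-20) = -120)
X(-163)/h(167) - 33297/k = -1*(-163)/(-120) - 33297/36010 = 163*(-1/120) - 33297*1/36010 = -163/120 - 33297/36010 = -986527/432120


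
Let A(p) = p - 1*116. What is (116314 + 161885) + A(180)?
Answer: 278263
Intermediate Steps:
A(p) = -116 + p (A(p) = p - 116 = -116 + p)
(116314 + 161885) + A(180) = (116314 + 161885) + (-116 + 180) = 278199 + 64 = 278263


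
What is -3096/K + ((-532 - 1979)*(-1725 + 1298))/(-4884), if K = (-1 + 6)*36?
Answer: -1927003/8140 ≈ -236.73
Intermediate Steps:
K = 180 (K = 5*36 = 180)
-3096/K + ((-532 - 1979)*(-1725 + 1298))/(-4884) = -3096/180 + ((-532 - 1979)*(-1725 + 1298))/(-4884) = -3096*1/180 - 2511*(-427)*(-1/4884) = -86/5 + 1072197*(-1/4884) = -86/5 - 357399/1628 = -1927003/8140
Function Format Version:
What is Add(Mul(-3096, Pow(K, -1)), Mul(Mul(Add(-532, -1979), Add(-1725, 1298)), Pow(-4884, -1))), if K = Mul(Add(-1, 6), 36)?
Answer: Rational(-1927003, 8140) ≈ -236.73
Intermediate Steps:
K = 180 (K = Mul(5, 36) = 180)
Add(Mul(-3096, Pow(K, -1)), Mul(Mul(Add(-532, -1979), Add(-1725, 1298)), Pow(-4884, -1))) = Add(Mul(-3096, Pow(180, -1)), Mul(Mul(Add(-532, -1979), Add(-1725, 1298)), Pow(-4884, -1))) = Add(Mul(-3096, Rational(1, 180)), Mul(Mul(-2511, -427), Rational(-1, 4884))) = Add(Rational(-86, 5), Mul(1072197, Rational(-1, 4884))) = Add(Rational(-86, 5), Rational(-357399, 1628)) = Rational(-1927003, 8140)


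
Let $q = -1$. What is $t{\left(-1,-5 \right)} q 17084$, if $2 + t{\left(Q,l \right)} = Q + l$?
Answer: $136672$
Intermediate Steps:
$t{\left(Q,l \right)} = -2 + Q + l$ ($t{\left(Q,l \right)} = -2 + \left(Q + l\right) = -2 + Q + l$)
$t{\left(-1,-5 \right)} q 17084 = \left(-2 - 1 - 5\right) \left(-1\right) 17084 = \left(-8\right) \left(-1\right) 17084 = 8 \cdot 17084 = 136672$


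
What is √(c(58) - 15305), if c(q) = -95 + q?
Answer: I*√15342 ≈ 123.86*I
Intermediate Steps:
√(c(58) - 15305) = √((-95 + 58) - 15305) = √(-37 - 15305) = √(-15342) = I*√15342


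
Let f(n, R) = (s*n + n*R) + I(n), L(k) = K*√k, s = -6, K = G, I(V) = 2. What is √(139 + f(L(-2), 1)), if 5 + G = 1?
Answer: √(141 + 20*I*√2) ≈ 11.933 + 1.1851*I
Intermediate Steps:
G = -4 (G = -5 + 1 = -4)
K = -4
L(k) = -4*√k
f(n, R) = 2 - 6*n + R*n (f(n, R) = (-6*n + n*R) + 2 = (-6*n + R*n) + 2 = 2 - 6*n + R*n)
√(139 + f(L(-2), 1)) = √(139 + (2 - (-24)*√(-2) + 1*(-4*I*√2))) = √(139 + (2 - (-24)*I*√2 + 1*(-4*I*√2))) = √(139 + (2 + 24*I*√2 - 4*I*√2)) = √(139 + (2 + 20*I*√2)) = √(141 + 20*I*√2)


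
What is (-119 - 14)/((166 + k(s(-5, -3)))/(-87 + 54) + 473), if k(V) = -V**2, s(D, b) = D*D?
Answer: -1463/5356 ≈ -0.27315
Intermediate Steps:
s(D, b) = D**2
(-119 - 14)/((166 + k(s(-5, -3)))/(-87 + 54) + 473) = (-119 - 14)/((166 - ((-5)**2)**2)/(-87 + 54) + 473) = -133/((166 - 1*25**2)/(-33) + 473) = -133/((166 - 1*625)*(-1/33) + 473) = -133/((166 - 625)*(-1/33) + 473) = -133/(-459*(-1/33) + 473) = -133/(153/11 + 473) = -133/5356/11 = -133*11/5356 = -1463/5356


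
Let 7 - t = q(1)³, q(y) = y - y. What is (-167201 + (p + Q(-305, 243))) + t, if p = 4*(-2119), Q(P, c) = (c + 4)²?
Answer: -114661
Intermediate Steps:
q(y) = 0
Q(P, c) = (4 + c)²
p = -8476
t = 7 (t = 7 - 1*0³ = 7 - 1*0 = 7 + 0 = 7)
(-167201 + (p + Q(-305, 243))) + t = (-167201 + (-8476 + (4 + 243)²)) + 7 = (-167201 + (-8476 + 247²)) + 7 = (-167201 + (-8476 + 61009)) + 7 = (-167201 + 52533) + 7 = -114668 + 7 = -114661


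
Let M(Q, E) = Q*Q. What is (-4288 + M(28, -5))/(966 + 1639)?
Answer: -3504/2605 ≈ -1.3451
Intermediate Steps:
M(Q, E) = Q²
(-4288 + M(28, -5))/(966 + 1639) = (-4288 + 28²)/(966 + 1639) = (-4288 + 784)/2605 = -3504*1/2605 = -3504/2605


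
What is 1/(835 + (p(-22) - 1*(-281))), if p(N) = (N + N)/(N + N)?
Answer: 1/1117 ≈ 0.00089526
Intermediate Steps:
p(N) = 1 (p(N) = (2*N)/((2*N)) = (2*N)*(1/(2*N)) = 1)
1/(835 + (p(-22) - 1*(-281))) = 1/(835 + (1 - 1*(-281))) = 1/(835 + (1 + 281)) = 1/(835 + 282) = 1/1117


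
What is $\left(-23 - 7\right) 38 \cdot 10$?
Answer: $-11400$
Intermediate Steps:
$\left(-23 - 7\right) 38 \cdot 10 = \left(-30\right) 38 \cdot 10 = \left(-1140\right) 10 = -11400$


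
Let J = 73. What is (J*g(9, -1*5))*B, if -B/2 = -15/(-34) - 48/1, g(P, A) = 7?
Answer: 826287/17 ≈ 48605.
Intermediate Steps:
B = 1617/17 (B = -2*(-15/(-34) - 48/1) = -2*(-15*(-1/34) - 48*1) = -2*(15/34 - 48) = -2*(-1617/34) = 1617/17 ≈ 95.118)
(J*g(9, -1*5))*B = (73*7)*(1617/17) = 511*(1617/17) = 826287/17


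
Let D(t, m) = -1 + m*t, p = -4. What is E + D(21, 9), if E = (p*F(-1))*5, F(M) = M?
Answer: 208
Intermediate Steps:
E = 20 (E = -4*(-1)*5 = 4*5 = 20)
E + D(21, 9) = 20 + (-1 + 9*21) = 20 + (-1 + 189) = 20 + 188 = 208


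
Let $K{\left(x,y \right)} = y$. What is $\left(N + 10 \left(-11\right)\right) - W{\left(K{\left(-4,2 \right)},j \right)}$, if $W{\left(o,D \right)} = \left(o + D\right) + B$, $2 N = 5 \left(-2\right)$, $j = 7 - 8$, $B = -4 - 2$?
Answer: $-110$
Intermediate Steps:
$B = -6$ ($B = -4 - 2 = -6$)
$j = -1$ ($j = 7 - 8 = -1$)
$N = -5$ ($N = \frac{5 \left(-2\right)}{2} = \frac{1}{2} \left(-10\right) = -5$)
$W{\left(o,D \right)} = -6 + D + o$ ($W{\left(o,D \right)} = \left(o + D\right) - 6 = \left(D + o\right) - 6 = -6 + D + o$)
$\left(N + 10 \left(-11\right)\right) - W{\left(K{\left(-4,2 \right)},j \right)} = \left(-5 + 10 \left(-11\right)\right) - \left(-6 - 1 + 2\right) = \left(-5 - 110\right) - -5 = -115 + 5 = -110$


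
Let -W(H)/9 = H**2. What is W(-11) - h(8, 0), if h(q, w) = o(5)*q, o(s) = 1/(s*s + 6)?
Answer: -33767/31 ≈ -1089.3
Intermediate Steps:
o(s) = 1/(6 + s**2) (o(s) = 1/(s**2 + 6) = 1/(6 + s**2))
W(H) = -9*H**2
h(q, w) = q/31 (h(q, w) = q/(6 + 5**2) = q/(6 + 25) = q/31)
W(-11) - h(8, 0) = -9*(-11)**2 - 8/31 = -9*121 - 1*8/31 = -1089 - 8/31 = -33767/31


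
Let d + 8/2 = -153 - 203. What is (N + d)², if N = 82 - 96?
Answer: 139876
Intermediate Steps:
d = -360 (d = -4 + (-153 - 203) = -4 - 356 = -360)
N = -14
(N + d)² = (-14 - 360)² = (-374)² = 139876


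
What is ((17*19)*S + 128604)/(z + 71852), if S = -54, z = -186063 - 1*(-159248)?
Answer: 111162/45037 ≈ 2.4682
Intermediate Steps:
z = -26815 (z = -186063 + 159248 = -26815)
((17*19)*S + 128604)/(z + 71852) = ((17*19)*(-54) + 128604)/(-26815 + 71852) = (323*(-54) + 128604)/45037 = (-17442 + 128604)*(1/45037) = 111162*(1/45037) = 111162/45037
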